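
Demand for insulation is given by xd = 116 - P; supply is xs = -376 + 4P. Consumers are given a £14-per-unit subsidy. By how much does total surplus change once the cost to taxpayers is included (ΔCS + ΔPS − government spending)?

Pre-subsidy: 116 - P = -376 + 4P gives P* = 98.4, x* = 17.6.
With the rebate, buyers effectively pay Pb = Ps − 14, where Ps is the price sellers receive.
Demand in terms of Ps becomes xd = 116 − 1(Ps − 14) = 130 - Ps. Setting this equal to supply: 130 - Ps = -376 + 4Ps, so Ps = 101.2.
Buyers pay Pb = 101.2 − 14 = 87.2; x' = -376 + 4·101.2 = 28.8.
ΔCS = ½(17.6 + 28.8)(98.4 − 87.2) = 259.84; ΔPS = ½(17.6 + 28.8)(101.2 − 98.4) = 64.96.
Government spending = 14 × 28.8 = 403.2.
Net change = 259.84 + 64.96 − 403.2 = -78.4. The loss equals the DWL triangle ½·14·11.2.

Net change in total surplus = -£78.4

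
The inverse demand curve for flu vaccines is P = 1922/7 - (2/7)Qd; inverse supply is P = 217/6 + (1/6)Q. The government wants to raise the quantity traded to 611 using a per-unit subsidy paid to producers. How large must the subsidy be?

At Q = 611, from the demand curve buyers pay Pb = 1922/7 − (2/7)·611 = 100; from the supply curve sellers need Ps = 217/6 + (1/6)·611 = 138.
The subsidy must fill the gap: s = Ps − Pb = 138 − 100 = 38.

Required subsidy s = 38 per unit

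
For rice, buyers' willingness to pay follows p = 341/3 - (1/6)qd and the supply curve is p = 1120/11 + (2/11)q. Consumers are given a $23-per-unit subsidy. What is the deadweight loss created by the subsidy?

Deadweight loss = $759

Pre-subsidy: 341/3 - (1/6)q = 1120/11 + (2/11)q gives q* = 34 and p* = 108.
With the rebate, buyers effectively pay pb = ps − 23, where ps is the price sellers receive.
On the curves, pb = 341/3 - (1/6)q and ps = 1120/11 + (2/11)q; the wedge ps − pb = 23 gives 1120/11 + (2/11)q − (341/3 - (1/6)q) = 23, so q' = 100.
Then pb = 341/3 − (1/6)·100 = 97 and ps = 1120/11 + (2/11)·100 = 120.
The subsidy expands output by 100 − 34 = 66 past the efficient level; on those units the gap between marginal cost and willingness to pay runs from 0 up to 23.
DWL = ½ × 23 × 66 = 759.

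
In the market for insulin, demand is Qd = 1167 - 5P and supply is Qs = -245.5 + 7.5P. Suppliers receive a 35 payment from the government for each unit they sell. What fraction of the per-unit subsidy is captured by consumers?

Consumer share = 0.6

Pre-subsidy: 1167 - 5P = -245.5 + 7.5P gives P* = 113, Q* = 602.
With the subsidy, sellers receive Ps = Pb + 35 for each unit, where Pb is the price buyers pay.
Supply in terms of Pb becomes Qs = -245.5 + 7.5(Pb + 35) = 17 + 7.5Pb. Setting this equal to demand: 1167 - 5Pb = 17 + 7.5Pb, so Pb = 92.
Sellers receive Ps = 92 + 35 = 127; Q' = 1167 − 5·92 = 707.
Buyers' price falls by P* − Pb = 113 − 92 = 21; sellers' price rises by Ps − P* = 127 − 113 = 14.
So consumers capture 21/35 = 0.6 of each unit of subsidy.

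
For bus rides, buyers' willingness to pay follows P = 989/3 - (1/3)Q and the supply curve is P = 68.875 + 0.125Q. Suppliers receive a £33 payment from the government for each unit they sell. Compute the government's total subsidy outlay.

Government cost = £21153

Pre-subsidy: 989/3 - (1/3)Q = 68.875 + 0.125Q gives Q* = 569 and P* = 140.
With the subsidy, sellers receive Ps = Pb + 33 for each unit, where Pb is the price buyers pay.
On the curves, Pb = 989/3 - (1/3)Q and Ps = 68.875 + 0.125Q; the wedge Ps − Pb = 33 gives 68.875 + 0.125Q − (989/3 - (1/3)Q) = 33, so Q' = 641.
Then Pb = 989/3 − (1/3)·641 = 116 and Ps = 68.875 + 0.125·641 = 149.
Government outlay = subsidy × quantity = 33 × 641 = 21153.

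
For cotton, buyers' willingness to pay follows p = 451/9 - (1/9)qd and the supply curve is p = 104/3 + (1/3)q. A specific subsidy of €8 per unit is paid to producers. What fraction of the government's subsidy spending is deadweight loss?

DWL / government spending = 36/211

Pre-subsidy: 451/9 - (1/9)q = 104/3 + (1/3)q gives q* = 34.75 and p* = 46.25.
With the subsidy, sellers receive ps = pb + 8 for each unit, where pb is the price buyers pay.
On the curves, pb = 451/9 - (1/9)q and ps = 104/3 + (1/3)q; the wedge ps − pb = 8 gives 104/3 + (1/3)q − (451/9 - (1/9)q) = 8, so q' = 52.75.
Then pb = 451/9 − (1/9)·52.75 = 44.25 and ps = 104/3 + (1/3)·52.75 = 52.25.
ΔCS = ½(34.75 + 52.75)(46.25 − 44.25) = 87.5; ΔPS = ½(34.75 + 52.75)(52.25 − 46.25) = 262.5.
Government spending = 8 × 52.75 = 422.
DWL = ½ × 8 × (52.75 − 34.75) = 72; fraction = 72 / 422 = 36/211.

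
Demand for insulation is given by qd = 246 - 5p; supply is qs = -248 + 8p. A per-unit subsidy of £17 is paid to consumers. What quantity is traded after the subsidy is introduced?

q' = 1408/13

Pre-subsidy: 246 - 5p = -248 + 8p gives p* = 38, q* = 56.
With the rebate, buyers effectively pay pb = ps − 17, where ps is the price sellers receive.
Demand in terms of ps becomes qd = 246 − 5(ps − 17) = 331 - 5ps. Setting this equal to supply: 331 - 5ps = -248 + 8ps, so ps = 579/13.
Buyers pay pb = 579/13 − 17 = 358/13; q' = -248 + 8·(579/13) = 1408/13.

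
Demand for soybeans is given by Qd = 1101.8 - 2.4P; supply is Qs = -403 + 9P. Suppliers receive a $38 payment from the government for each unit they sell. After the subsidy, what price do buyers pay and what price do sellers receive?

Pre-subsidy: 1101.8 - 2.4P = -403 + 9P gives P* = 132, Q* = 785.
With the subsidy, sellers receive Ps = Pb + 38 for each unit, where Pb is the price buyers pay.
Supply in terms of Pb becomes Qs = -403 + 9(Pb + 38) = -61 + 9Pb. Setting this equal to demand: 1101.8 - 2.4Pb = -61 + 9Pb, so Pb = 102.
Sellers receive Ps = 102 + 38 = 140; Q' = 1101.8 − 2.4·102 = 857.

Buyers pay $102; sellers receive $140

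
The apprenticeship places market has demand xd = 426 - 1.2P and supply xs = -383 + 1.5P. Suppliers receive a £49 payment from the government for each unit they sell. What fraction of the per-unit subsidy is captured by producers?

Producer share = 4/9

Pre-subsidy: 426 - 1.2P = -383 + 1.5P gives P* = 8090/27, x* = 598/9.
With the subsidy, sellers receive Ps = Pb + 49 for each unit, where Pb is the price buyers pay.
Supply in terms of Pb becomes xs = -383 + 1.5(Pb + 49) = -309.5 + 1.5Pb. Setting this equal to demand: 426 - 1.2Pb = -309.5 + 1.5Pb, so Pb = 7355/27.
Sellers receive Ps = 7355/27 + 49 = 8678/27; x' = 426 − 1.2·(7355/27) = 892/9.
Buyers' price falls by P* − Pb = 8090/27 − 7355/27 = 245/9; sellers' price rises by Ps − P* = 8678/27 − 8090/27 = 196/9.
So producers capture (196/9)/49 = 4/9 of each unit of subsidy.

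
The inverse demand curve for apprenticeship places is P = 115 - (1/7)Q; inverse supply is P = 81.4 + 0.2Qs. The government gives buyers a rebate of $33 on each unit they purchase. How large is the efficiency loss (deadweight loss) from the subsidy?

Pre-subsidy: 115 - (1/7)Q = 81.4 + 0.2Q gives Q* = 98 and P* = 101.
With the rebate, buyers effectively pay Pb = Ps − 33, where Ps is the price sellers receive.
On the curves, Pb = 115 - (1/7)Q and Ps = 81.4 + 0.2Q; the wedge Ps − Pb = 33 gives 81.4 + 0.2Q − (115 - (1/7)Q) = 33, so Q' = 194.25.
Then Pb = 115 − (1/7)·194.25 = 87.25 and Ps = 81.4 + 0.2·194.25 = 120.25.
The subsidy expands output by 194.25 − 98 = 96.25 past the efficient level; on those units the gap between marginal cost and willingness to pay runs from 0 up to 33.
DWL = ½ × 33 × 96.25 = 1588.125.

Deadweight loss = $1588.125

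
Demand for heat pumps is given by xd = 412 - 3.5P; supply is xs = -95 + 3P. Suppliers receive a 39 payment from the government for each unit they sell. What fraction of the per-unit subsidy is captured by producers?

Pre-subsidy: 412 - 3.5P = -95 + 3P gives P* = 78, x* = 139.
With the subsidy, sellers receive Ps = Pb + 39 for each unit, where Pb is the price buyers pay.
Supply in terms of Pb becomes xs = -95 + 3(Pb + 39) = 22 + 3Pb. Setting this equal to demand: 412 - 3.5Pb = 22 + 3Pb, so Pb = 60.
Sellers receive Ps = 60 + 39 = 99; x' = 412 − 3.5·60 = 202.
Buyers' price falls by P* − Pb = 78 − 60 = 18; sellers' price rises by Ps − P* = 99 − 78 = 21.
So producers capture 21/39 = 7/13 of each unit of subsidy.

Producer share = 7/13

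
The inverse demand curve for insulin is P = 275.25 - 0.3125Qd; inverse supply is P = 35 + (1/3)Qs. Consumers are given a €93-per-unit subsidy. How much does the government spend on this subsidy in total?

Government cost = €47988

Pre-subsidy: 275.25 - 0.3125Q = 35 + (1/3)Q gives Q* = 372 and P* = 159.
With the rebate, buyers effectively pay Pb = Ps − 93, where Ps is the price sellers receive.
On the curves, Pb = 275.25 - 0.3125Q and Ps = 35 + (1/3)Q; the wedge Ps − Pb = 93 gives 35 + (1/3)Q − (275.25 - 0.3125Q) = 93, so Q' = 516.
Then Pb = 275.25 − 0.3125·516 = 114 and Ps = 35 + (1/3)·516 = 207.
Government outlay = subsidy × quantity = 93 × 516 = 47988.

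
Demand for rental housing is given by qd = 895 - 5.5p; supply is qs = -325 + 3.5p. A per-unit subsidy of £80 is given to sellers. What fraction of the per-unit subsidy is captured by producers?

Producer share = 11/18

Pre-subsidy: 895 - 5.5p = -325 + 3.5p gives p* = 1220/9, q* = 1345/9.
With the subsidy, sellers receive ps = pb + 80 for each unit, where pb is the price buyers pay.
Supply in terms of pb becomes qs = -325 + 3.5(pb + 80) = -45 + 3.5pb. Setting this equal to demand: 895 - 5.5pb = -45 + 3.5pb, so pb = 940/9.
Sellers receive ps = 940/9 + 80 = 1660/9; q' = 895 − 5.5·(940/9) = 2885/9.
Buyers' price falls by p* − pb = 1220/9 − 940/9 = 280/9; sellers' price rises by ps − p* = 1660/9 − 1220/9 = 440/9.
So producers capture (440/9)/80 = 11/18 of each unit of subsidy.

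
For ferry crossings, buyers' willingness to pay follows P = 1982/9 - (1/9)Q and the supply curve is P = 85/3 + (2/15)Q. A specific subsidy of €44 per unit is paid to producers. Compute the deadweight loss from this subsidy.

Pre-subsidy: 1982/9 - (1/9)Q = 85/3 + (2/15)Q gives Q* = 785 and P* = 133.
With the subsidy, sellers receive Ps = Pb + 44 for each unit, where Pb is the price buyers pay.
On the curves, Pb = 1982/9 - (1/9)Q and Ps = 85/3 + (2/15)Q; the wedge Ps − Pb = 44 gives 85/3 + (2/15)Q − (1982/9 - (1/9)Q) = 44, so Q' = 965.
Then Pb = 1982/9 − (1/9)·965 = 113 and Ps = 85/3 + (2/15)·965 = 157.
The subsidy expands output by 965 − 785 = 180 past the efficient level; on those units the gap between marginal cost and willingness to pay runs from 0 up to 44.
DWL = ½ × 44 × 180 = 3960.

Deadweight loss = €3960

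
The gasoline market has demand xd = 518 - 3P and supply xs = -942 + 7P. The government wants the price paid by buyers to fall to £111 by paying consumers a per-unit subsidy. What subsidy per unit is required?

Required subsidy s = £50 per unit

At a buyer price of 111, quantity demanded is 518 − 3·111 = 185.
Sellers supply 185 only when they receive Ps with -942 + 7·Ps = 185, i.e. Ps = 161.
s = Ps − Pb = 161 − 111 = 50.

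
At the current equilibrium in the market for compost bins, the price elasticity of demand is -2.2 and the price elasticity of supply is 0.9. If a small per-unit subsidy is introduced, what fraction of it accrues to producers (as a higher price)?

Producer share = 22/31

For a small subsidy around the equilibrium, the benefit split depends on the relative slopes, which at a point are proportional to the elasticities.
Buyer share = εs/(εs + |εd|) = 0.9/(0.9 + 2.2) = 9/31; seller share = |εd|/(εs + |εd|) = 22/31.
So producers capture 22/31 of the subsidy.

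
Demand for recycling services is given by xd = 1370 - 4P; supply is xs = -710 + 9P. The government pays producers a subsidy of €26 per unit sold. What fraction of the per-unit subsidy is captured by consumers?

Consumer share = 9/13

Pre-subsidy: 1370 - 4P = -710 + 9P gives P* = 160, x* = 730.
With the subsidy, sellers receive Ps = Pb + 26 for each unit, where Pb is the price buyers pay.
Supply in terms of Pb becomes xs = -710 + 9(Pb + 26) = -476 + 9Pb. Setting this equal to demand: 1370 - 4Pb = -476 + 9Pb, so Pb = 142.
Sellers receive Ps = 142 + 26 = 168; x' = 1370 − 4·142 = 802.
Buyers' price falls by P* − Pb = 160 − 142 = 18; sellers' price rises by Ps − P* = 168 − 160 = 8.
So consumers capture 18/26 = 9/13 of each unit of subsidy.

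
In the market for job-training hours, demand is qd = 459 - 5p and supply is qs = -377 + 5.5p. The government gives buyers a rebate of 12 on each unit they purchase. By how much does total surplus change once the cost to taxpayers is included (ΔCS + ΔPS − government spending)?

Pre-subsidy: 459 - 5p = -377 + 5.5p gives p* = 1672/21, q* = 1279/21.
With the rebate, buyers effectively pay pb = ps − 12, where ps is the price sellers receive.
Demand in terms of ps becomes qd = 459 − 5(ps − 12) = 519 - 5ps. Setting this equal to supply: 519 - 5ps = -377 + 5.5ps, so ps = 256/3.
Buyers pay pb = 256/3 − 12 = 220/3; q' = -377 + 5.5·(256/3) = 277/3.
ΔCS = ½(1279/21 + 277/3)(1672/21 − 220/3) = 70796/147; ΔPS = ½(1279/21 + 277/3)(256/3 − 1672/21) = 64360/147.
Government spending = 12 × 277/3 = 1108.
Net change = 70796/147 + 64360/147 − 1108 = -1320/7. The loss equals the DWL triangle ½·12·220/7.

Net change in total surplus = -1320/7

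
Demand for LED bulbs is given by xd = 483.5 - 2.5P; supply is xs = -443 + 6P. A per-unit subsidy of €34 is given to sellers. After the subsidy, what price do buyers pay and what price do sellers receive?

Pre-subsidy: 483.5 - 2.5P = -443 + 6P gives P* = 109, x* = 211.
With the subsidy, sellers receive Ps = Pb + 34 for each unit, where Pb is the price buyers pay.
Supply in terms of Pb becomes xs = -443 + 6(Pb + 34) = -239 + 6Pb. Setting this equal to demand: 483.5 - 2.5Pb = -239 + 6Pb, so Pb = 85.
Sellers receive Ps = 85 + 34 = 119; x' = 483.5 − 2.5·85 = 271.

Buyers pay €85; sellers receive €119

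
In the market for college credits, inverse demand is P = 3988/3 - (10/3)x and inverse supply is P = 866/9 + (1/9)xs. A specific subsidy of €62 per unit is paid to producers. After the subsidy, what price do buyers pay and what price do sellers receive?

Pre-subsidy: 3988/3 - (10/3)x = 866/9 + (1/9)x gives x* = 358 and P* = 136.
With the subsidy, sellers receive Ps = Pb + 62 for each unit, where Pb is the price buyers pay.
On the curves, Pb = 3988/3 - (10/3)x and Ps = 866/9 + (1/9)x; the wedge Ps − Pb = 62 gives 866/9 + (1/9)x − (3988/3 - (10/3)x) = 62, so x' = 376.
Then Pb = 3988/3 − (10/3)·376 = 76 and Ps = 866/9 + (1/9)·376 = 138.

Buyers pay €76; sellers receive €138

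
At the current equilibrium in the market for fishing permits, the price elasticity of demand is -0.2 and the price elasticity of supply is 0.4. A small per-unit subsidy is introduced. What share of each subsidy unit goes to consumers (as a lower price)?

For a small subsidy around the equilibrium, the benefit split depends on the relative slopes, which at a point are proportional to the elasticities.
Buyer share = εs/(εs + |εd|) = 0.4/(0.4 + 0.2) = 2/3; seller share = |εd|/(εs + |εd|) = 1/3.

Consumer share = 2/3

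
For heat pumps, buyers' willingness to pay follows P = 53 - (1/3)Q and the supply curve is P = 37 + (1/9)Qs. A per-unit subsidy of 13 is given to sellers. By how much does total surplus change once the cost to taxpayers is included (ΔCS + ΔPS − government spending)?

Pre-subsidy: 53 - (1/3)Q = 37 + (1/9)Q gives Q* = 36 and P* = 41.
With the subsidy, sellers receive Ps = Pb + 13 for each unit, where Pb is the price buyers pay.
On the curves, Pb = 53 - (1/3)Q and Ps = 37 + (1/9)Q; the wedge Ps − Pb = 13 gives 37 + (1/9)Q − (53 - (1/3)Q) = 13, so Q' = 65.25.
Then Pb = 53 − (1/3)·65.25 = 31.25 and Ps = 37 + (1/9)·65.25 = 44.25.
ΔCS = ½(36 + 65.25)(41 − 31.25) = 493.59375; ΔPS = ½(36 + 65.25)(44.25 − 41) = 164.53125.
Government spending = 13 × 65.25 = 848.25.
Net change = 493.59375 + 164.53125 − 848.25 = -190.125. The loss equals the DWL triangle ½·13·29.25.

Net change in total surplus = -190.125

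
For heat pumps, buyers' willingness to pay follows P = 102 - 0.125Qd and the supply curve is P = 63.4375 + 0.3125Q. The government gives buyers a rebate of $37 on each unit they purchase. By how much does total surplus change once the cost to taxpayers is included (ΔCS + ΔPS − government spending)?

Pre-subsidy: 102 - 0.125Q = 63.4375 + 0.3125Q gives Q* = 617/7 and P* = 5095/56.
With the rebate, buyers effectively pay Pb = Ps − 37, where Ps is the price sellers receive.
On the curves, Pb = 102 - 0.125Q and Ps = 63.4375 + 0.3125Q; the wedge Ps − Pb = 37 gives 63.4375 + 0.3125Q − (102 - 0.125Q) = 37, so Q' = 1209/7.
Then Pb = 102 − 0.125·(1209/7) = 4503/56 and Ps = 63.4375 + 0.3125·(1209/7) = 6575/56.
ΔCS = ½(617/7 + 1209/7)(5095/56 − 4503/56) = 67562/49; ΔPS = ½(617/7 + 1209/7)(6575/56 − 5095/56) = 168905/49.
Government spending = 37 × 1209/7 = 44733/7.
Net change = 67562/49 + 168905/49 − 44733/7 = -10952/7. The loss equals the DWL triangle ½·37·592/7.

Net change in total surplus = -10952/7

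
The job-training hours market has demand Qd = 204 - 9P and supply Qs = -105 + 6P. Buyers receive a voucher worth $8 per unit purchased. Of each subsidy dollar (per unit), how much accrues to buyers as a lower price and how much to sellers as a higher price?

Pre-subsidy: 204 - 9P = -105 + 6P gives P* = 20.6, Q* = 18.6.
With the rebate, buyers effectively pay Pb = Ps − 8, where Ps is the price sellers receive.
Demand in terms of Ps becomes Qd = 204 − 9(Ps − 8) = 276 - 9Ps. Setting this equal to supply: 276 - 9Ps = -105 + 6Ps, so Ps = 25.4.
Buyers pay Pb = 25.4 − 8 = 17.4; Q' = -105 + 6·25.4 = 47.4.
Buyers' price falls by P* − Pb = 20.6 − 17.4 = 3.2; sellers' price rises by Ps − P* = 25.4 − 20.6 = 4.8.

Buyers gain $3.2 per unit; sellers gain $4.8 per unit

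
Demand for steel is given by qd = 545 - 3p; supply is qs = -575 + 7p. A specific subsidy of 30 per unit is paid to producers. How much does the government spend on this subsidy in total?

Pre-subsidy: 545 - 3p = -575 + 7p gives p* = 112, q* = 209.
With the subsidy, sellers receive ps = pb + 30 for each unit, where pb is the price buyers pay.
Supply in terms of pb becomes qs = -575 + 7(pb + 30) = -365 + 7pb. Setting this equal to demand: 545 - 3pb = -365 + 7pb, so pb = 91.
Sellers receive ps = 91 + 30 = 121; q' = 545 − 3·91 = 272.
Government outlay = subsidy × quantity = 30 × 272 = 8160.

Government cost = 8160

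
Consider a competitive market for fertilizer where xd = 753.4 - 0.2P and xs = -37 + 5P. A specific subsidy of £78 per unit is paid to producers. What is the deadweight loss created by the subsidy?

Deadweight loss = £585

Pre-subsidy: 753.4 - 0.2P = -37 + 5P gives P* = 152, x* = 723.
With the subsidy, sellers receive Ps = Pb + 78 for each unit, where Pb is the price buyers pay.
Supply in terms of Pb becomes xs = -37 + 5(Pb + 78) = 353 + 5Pb. Setting this equal to demand: 753.4 - 0.2Pb = 353 + 5Pb, so Pb = 77.
Sellers receive Ps = 77 + 78 = 155; x' = 753.4 − 0.2·77 = 738.
The subsidy expands output by 738 − 723 = 15 past the efficient level; on those units the gap between marginal cost and willingness to pay runs from 0 up to 78.
DWL = ½ × 78 × 15 = 585.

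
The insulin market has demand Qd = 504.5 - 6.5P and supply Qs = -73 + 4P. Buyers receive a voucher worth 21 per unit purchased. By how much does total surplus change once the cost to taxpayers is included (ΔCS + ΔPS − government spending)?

Net change in total surplus = -546

Pre-subsidy: 504.5 - 6.5P = -73 + 4P gives P* = 55, Q* = 147.
With the rebate, buyers effectively pay Pb = Ps − 21, where Ps is the price sellers receive.
Demand in terms of Ps becomes Qd = 504.5 − 6.5(Ps − 21) = 641 - 6.5Ps. Setting this equal to supply: 641 - 6.5Ps = -73 + 4Ps, so Ps = 68.
Buyers pay Pb = 68 − 21 = 47; Q' = -73 + 4·68 = 199.
ΔCS = ½(147 + 199)(55 − 47) = 1384; ΔPS = ½(147 + 199)(68 − 55) = 2249.
Government spending = 21 × 199 = 4179.
Net change = 1384 + 2249 − 4179 = -546. The loss equals the DWL triangle ½·21·52.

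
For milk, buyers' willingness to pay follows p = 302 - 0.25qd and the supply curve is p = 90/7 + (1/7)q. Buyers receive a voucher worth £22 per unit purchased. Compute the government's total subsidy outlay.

Government cost = £17424

Pre-subsidy: 302 - 0.25q = 90/7 + (1/7)q gives q* = 736 and p* = 118.
With the rebate, buyers effectively pay pb = ps − 22, where ps is the price sellers receive.
On the curves, pb = 302 - 0.25q and ps = 90/7 + (1/7)q; the wedge ps − pb = 22 gives 90/7 + (1/7)q − (302 - 0.25q) = 22, so q' = 792.
Then pb = 302 − 0.25·792 = 104 and ps = 90/7 + (1/7)·792 = 126.
Government outlay = subsidy × quantity = 22 × 792 = 17424.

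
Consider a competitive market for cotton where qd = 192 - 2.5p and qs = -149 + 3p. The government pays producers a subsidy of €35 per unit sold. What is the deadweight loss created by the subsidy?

Pre-subsidy: 192 - 2.5p = -149 + 3p gives p* = 62, q* = 37.
With the subsidy, sellers receive ps = pb + 35 for each unit, where pb is the price buyers pay.
Supply in terms of pb becomes qs = -149 + 3(pb + 35) = -44 + 3pb. Setting this equal to demand: 192 - 2.5pb = -44 + 3pb, so pb = 472/11.
Sellers receive ps = 472/11 + 35 = 857/11; q' = 192 − 2.5·(472/11) = 932/11.
The subsidy expands output by 932/11 − 37 = 525/11 past the efficient level; on those units the gap between marginal cost and willingness to pay runs from 0 up to 35.
DWL = ½ × 35 × 525/11 = 18375/22.

Deadweight loss = 18375/22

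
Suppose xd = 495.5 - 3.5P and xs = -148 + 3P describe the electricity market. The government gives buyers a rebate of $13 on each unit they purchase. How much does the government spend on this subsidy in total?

Pre-subsidy: 495.5 - 3.5P = -148 + 3P gives P* = 99, x* = 149.
With the rebate, buyers effectively pay Pb = Ps − 13, where Ps is the price sellers receive.
Demand in terms of Ps becomes xd = 495.5 − 3.5(Ps − 13) = 541 - 3.5Ps. Setting this equal to supply: 541 - 3.5Ps = -148 + 3Ps, so Ps = 106.
Buyers pay Pb = 106 − 13 = 93; x' = -148 + 3·106 = 170.
Government outlay = subsidy × quantity = 13 × 170 = 2210.

Government cost = $2210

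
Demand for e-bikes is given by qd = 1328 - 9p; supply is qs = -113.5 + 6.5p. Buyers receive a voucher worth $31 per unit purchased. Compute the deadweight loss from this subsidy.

Pre-subsidy: 1328 - 9p = -113.5 + 6.5p gives p* = 93, q* = 491.
With the rebate, buyers effectively pay pb = ps − 31, where ps is the price sellers receive.
Demand in terms of ps becomes qd = 1328 − 9(ps − 31) = 1607 - 9ps. Setting this equal to supply: 1607 - 9ps = -113.5 + 6.5ps, so ps = 111.
Buyers pay pb = 111 − 31 = 80; q' = -113.5 + 6.5·111 = 608.
The subsidy expands output by 608 − 491 = 117 past the efficient level; on those units the gap between marginal cost and willingness to pay runs from 0 up to 31.
DWL = ½ × 31 × 117 = 1813.5.

Deadweight loss = $1813.5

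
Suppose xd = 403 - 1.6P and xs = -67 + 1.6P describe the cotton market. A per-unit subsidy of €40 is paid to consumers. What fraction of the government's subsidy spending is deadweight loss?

DWL / government spending = 0.08

Pre-subsidy: 403 - 1.6P = -67 + 1.6P gives P* = 146.875, x* = 168.
With the rebate, buyers effectively pay Pb = Ps − 40, where Ps is the price sellers receive.
Demand in terms of Ps becomes xd = 403 − 1.6(Ps − 40) = 467 - 1.6Ps. Setting this equal to supply: 467 - 1.6Ps = -67 + 1.6Ps, so Ps = 166.875.
Buyers pay Pb = 166.875 − 40 = 126.875; x' = -67 + 1.6·166.875 = 200.
ΔCS = ½(168 + 200)(146.875 − 126.875) = 3680; ΔPS = ½(168 + 200)(166.875 − 146.875) = 3680.
Government spending = 40 × 200 = 8000.
DWL = ½ × 40 × (200 − 168) = 640; fraction = 640 / 8000 = 0.08.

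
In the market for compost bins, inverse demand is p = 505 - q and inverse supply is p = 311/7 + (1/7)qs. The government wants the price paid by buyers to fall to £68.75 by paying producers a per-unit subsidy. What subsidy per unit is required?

At a buyer price of 68.75, quantity demanded is 505 − 1·68.75 = 436.25.
Sellers supply 436.25 only when they receive ps = 311/7 + (1/7)·436.25 = 106.75.
s = ps − pb = 106.75 − 68.75 = 38.

Required subsidy s = £38 per unit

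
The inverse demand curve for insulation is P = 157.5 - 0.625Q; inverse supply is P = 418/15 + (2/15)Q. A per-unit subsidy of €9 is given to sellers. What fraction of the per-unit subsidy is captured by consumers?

Consumer share = 75/91

Pre-subsidy: 157.5 - 0.625Q = 418/15 + (2/15)Q gives Q* = 15556/91 and P* = 4610/91.
With the subsidy, sellers receive Ps = Pb + 9 for each unit, where Pb is the price buyers pay.
On the curves, Pb = 157.5 - 0.625Q and Ps = 418/15 + (2/15)Q; the wedge Ps − Pb = 9 gives 418/15 + (2/15)Q − (157.5 - 0.625Q) = 9, so Q' = 16636/91.
Then Pb = 157.5 − 0.625·(16636/91) = 3935/91 and Ps = 418/15 + (2/15)·(16636/91) = 4754/91.
Buyers' price falls by P* − Pb = 4610/91 − 3935/91 = 675/91; sellers' price rises by Ps − P* = 4754/91 − 4610/91 = 144/91.
So consumers capture (675/91)/9 = 75/91 of each unit of subsidy.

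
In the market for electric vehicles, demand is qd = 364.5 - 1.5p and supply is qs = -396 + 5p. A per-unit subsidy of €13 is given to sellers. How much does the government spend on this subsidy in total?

Pre-subsidy: 364.5 - 1.5p = -396 + 5p gives p* = 117, q* = 189.
With the subsidy, sellers receive ps = pb + 13 for each unit, where pb is the price buyers pay.
Supply in terms of pb becomes qs = -396 + 5(pb + 13) = -331 + 5pb. Setting this equal to demand: 364.5 - 1.5pb = -331 + 5pb, so pb = 107.
Sellers receive ps = 107 + 13 = 120; q' = 364.5 − 1.5·107 = 204.
Government outlay = subsidy × quantity = 13 × 204 = 2652.

Government cost = €2652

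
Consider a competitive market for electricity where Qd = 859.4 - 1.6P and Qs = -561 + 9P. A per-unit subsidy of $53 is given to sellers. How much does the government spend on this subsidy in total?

Government cost = $38001

Pre-subsidy: 859.4 - 1.6P = -561 + 9P gives P* = 134, Q* = 645.
With the subsidy, sellers receive Ps = Pb + 53 for each unit, where Pb is the price buyers pay.
Supply in terms of Pb becomes Qs = -561 + 9(Pb + 53) = -84 + 9Pb. Setting this equal to demand: 859.4 - 1.6Pb = -84 + 9Pb, so Pb = 89.
Sellers receive Ps = 89 + 53 = 142; Q' = 859.4 − 1.6·89 = 717.
Government outlay = subsidy × quantity = 53 × 717 = 38001.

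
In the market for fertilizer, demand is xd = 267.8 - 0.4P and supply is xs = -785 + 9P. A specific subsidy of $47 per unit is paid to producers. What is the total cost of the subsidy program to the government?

Government cost = $11327

Pre-subsidy: 267.8 - 0.4P = -785 + 9P gives P* = 112, x* = 223.
With the subsidy, sellers receive Ps = Pb + 47 for each unit, where Pb is the price buyers pay.
Supply in terms of Pb becomes xs = -785 + 9(Pb + 47) = -362 + 9Pb. Setting this equal to demand: 267.8 - 0.4Pb = -362 + 9Pb, so Pb = 67.
Sellers receive Ps = 67 + 47 = 114; x' = 267.8 − 0.4·67 = 241.
Government outlay = subsidy × quantity = 47 × 241 = 11327.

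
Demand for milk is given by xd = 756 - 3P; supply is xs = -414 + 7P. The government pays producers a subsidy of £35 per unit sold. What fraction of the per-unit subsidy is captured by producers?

Pre-subsidy: 756 - 3P = -414 + 7P gives P* = 117, x* = 405.
With the subsidy, sellers receive Ps = Pb + 35 for each unit, where Pb is the price buyers pay.
Supply in terms of Pb becomes xs = -414 + 7(Pb + 35) = -169 + 7Pb. Setting this equal to demand: 756 - 3Pb = -169 + 7Pb, so Pb = 92.5.
Sellers receive Ps = 92.5 + 35 = 127.5; x' = 756 − 3·92.5 = 478.5.
Buyers' price falls by P* − Pb = 117 − 92.5 = 24.5; sellers' price rises by Ps − P* = 127.5 − 117 = 10.5.
So producers capture 10.5/35 = 0.3 of each unit of subsidy.

Producer share = 0.3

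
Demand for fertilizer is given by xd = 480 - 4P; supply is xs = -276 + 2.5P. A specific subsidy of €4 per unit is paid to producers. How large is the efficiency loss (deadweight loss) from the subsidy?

Pre-subsidy: 480 - 4P = -276 + 2.5P gives P* = 1512/13, x* = 192/13.
With the subsidy, sellers receive Ps = Pb + 4 for each unit, where Pb is the price buyers pay.
Supply in terms of Pb becomes xs = -276 + 2.5(Pb + 4) = -266 + 2.5Pb. Setting this equal to demand: 480 - 4Pb = -266 + 2.5Pb, so Pb = 1492/13.
Sellers receive Ps = 1492/13 + 4 = 1544/13; x' = 480 − 4·(1492/13) = 272/13.
The subsidy expands output by 272/13 − 192/13 = 80/13 past the efficient level; on those units the gap between marginal cost and willingness to pay runs from 0 up to 4.
DWL = ½ × 4 × 80/13 = 160/13.

Deadweight loss = 160/13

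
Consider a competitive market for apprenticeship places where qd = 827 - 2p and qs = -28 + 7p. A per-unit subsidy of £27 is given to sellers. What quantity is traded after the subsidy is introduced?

Pre-subsidy: 827 - 2p = -28 + 7p gives p* = 95, q* = 637.
With the subsidy, sellers receive ps = pb + 27 for each unit, where pb is the price buyers pay.
Supply in terms of pb becomes qs = -28 + 7(pb + 27) = 161 + 7pb. Setting this equal to demand: 827 - 2pb = 161 + 7pb, so pb = 74.
Sellers receive ps = 74 + 27 = 101; q' = 827 − 2·74 = 679.

q' = 679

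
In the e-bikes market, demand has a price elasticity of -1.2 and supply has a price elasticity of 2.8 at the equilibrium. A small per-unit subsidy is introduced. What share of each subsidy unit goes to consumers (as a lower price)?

For a small subsidy around the equilibrium, the benefit split depends on the relative slopes, which at a point are proportional to the elasticities.
Buyer share = εs/(εs + |εd|) = 2.8/(2.8 + 1.2) = 0.7; seller share = |εd|/(εs + |εd|) = 0.3.

Consumer share = 0.7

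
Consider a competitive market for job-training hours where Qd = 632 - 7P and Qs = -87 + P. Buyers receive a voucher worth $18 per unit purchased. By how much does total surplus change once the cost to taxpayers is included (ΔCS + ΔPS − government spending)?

Net change in total surplus = -$141.75

Pre-subsidy: 632 - 7P = -87 + P gives P* = 89.875, Q* = 2.875.
With the rebate, buyers effectively pay Pb = Ps − 18, where Ps is the price sellers receive.
Demand in terms of Ps becomes Qd = 632 − 7(Ps − 18) = 758 - 7Ps. Setting this equal to supply: 758 - 7Ps = -87 + Ps, so Ps = 105.625.
Buyers pay Pb = 105.625 − 18 = 87.625; Q' = -87 + 1·105.625 = 18.625.
ΔCS = ½(2.875 + 18.625)(89.875 − 87.625) = 24.1875; ΔPS = ½(2.875 + 18.625)(105.625 − 89.875) = 169.3125.
Government spending = 18 × 18.625 = 335.25.
Net change = 24.1875 + 169.3125 − 335.25 = -141.75. The loss equals the DWL triangle ½·18·15.75.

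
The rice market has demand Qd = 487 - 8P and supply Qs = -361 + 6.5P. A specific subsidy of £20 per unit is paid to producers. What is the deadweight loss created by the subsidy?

Pre-subsidy: 487 - 8P = -361 + 6.5P gives P* = 1696/29, Q* = 555/29.
With the subsidy, sellers receive Ps = Pb + 20 for each unit, where Pb is the price buyers pay.
Supply in terms of Pb becomes Qs = -361 + 6.5(Pb + 20) = -231 + 6.5Pb. Setting this equal to demand: 487 - 8Pb = -231 + 6.5Pb, so Pb = 1436/29.
Sellers receive Ps = 1436/29 + 20 = 2016/29; Q' = 487 − 8·(1436/29) = 2635/29.
The subsidy expands output by 2635/29 − 555/29 = 2080/29 past the efficient level; on those units the gap between marginal cost and willingness to pay runs from 0 up to 20.
DWL = ½ × 20 × 2080/29 = 20800/29.

Deadweight loss = 20800/29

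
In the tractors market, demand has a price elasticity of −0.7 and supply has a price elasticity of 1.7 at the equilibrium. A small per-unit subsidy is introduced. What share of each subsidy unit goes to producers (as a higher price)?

Producer share = 7/24

For a small subsidy around the equilibrium, the benefit split depends on the relative slopes, which at a point are proportional to the elasticities.
Buyer share = εs/(εs + |εd|) = 1.7/(1.7 + 0.7) = 17/24; seller share = |εd|/(εs + |εd|) = 7/24.
So producers capture 7/24 of the subsidy.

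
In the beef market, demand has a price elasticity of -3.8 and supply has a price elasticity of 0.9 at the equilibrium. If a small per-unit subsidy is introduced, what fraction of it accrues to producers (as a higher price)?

For a small subsidy around the equilibrium, the benefit split depends on the relative slopes, which at a point are proportional to the elasticities.
Buyer share = εs/(εs + |εd|) = 0.9/(0.9 + 3.8) = 9/47; seller share = |εd|/(εs + |εd|) = 38/47.
So producers capture 38/47 of the subsidy.

Producer share = 38/47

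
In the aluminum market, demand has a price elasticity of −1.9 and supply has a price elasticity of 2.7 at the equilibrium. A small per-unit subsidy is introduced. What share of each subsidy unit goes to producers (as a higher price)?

For a small subsidy around the equilibrium, the benefit split depends on the relative slopes, which at a point are proportional to the elasticities.
Buyer share = εs/(εs + |εd|) = 2.7/(2.7 + 1.9) = 27/46; seller share = |εd|/(εs + |εd|) = 19/46.
So producers capture 19/46 of the subsidy.

Producer share = 19/46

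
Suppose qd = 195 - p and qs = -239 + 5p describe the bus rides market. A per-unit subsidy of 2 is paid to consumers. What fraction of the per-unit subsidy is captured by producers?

Pre-subsidy: 195 - p = -239 + 5p gives p* = 217/3, q* = 368/3.
With the rebate, buyers effectively pay pb = ps − 2, where ps is the price sellers receive.
Demand in terms of ps becomes qd = 195 − 1(ps − 2) = 197 - ps. Setting this equal to supply: 197 - ps = -239 + 5ps, so ps = 218/3.
Buyers pay pb = 218/3 − 2 = 212/3; q' = -239 + 5·(218/3) = 373/3.
Buyers' price falls by p* − pb = 217/3 − 212/3 = 5/3; sellers' price rises by ps − p* = 218/3 − 217/3 = 1/3.
So producers capture (1/3)/2 = 1/6 of each unit of subsidy.

Producer share = 1/6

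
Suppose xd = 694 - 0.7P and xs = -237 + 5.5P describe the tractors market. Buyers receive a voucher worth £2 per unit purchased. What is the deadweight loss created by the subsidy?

Pre-subsidy: 694 - 0.7P = -237 + 5.5P gives P* = 4655/31, x* = 36511/62.
With the rebate, buyers effectively pay Pb = Ps − 2, where Ps is the price sellers receive.
Demand in terms of Ps becomes xd = 694 − 0.7(Ps − 2) = 695.4 - 0.7Ps. Setting this equal to supply: 695.4 - 0.7Ps = -237 + 5.5Ps, so Ps = 4662/31.
Buyers pay Pb = 4662/31 − 2 = 4600/31; x' = -237 + 5.5·(4662/31) = 18294/31.
The subsidy expands output by 18294/31 − 36511/62 = 77/62 past the efficient level; on those units the gap between marginal cost and willingness to pay runs from 0 up to 2.
DWL = ½ × 2 × 77/62 = 77/62.

Deadweight loss = 77/62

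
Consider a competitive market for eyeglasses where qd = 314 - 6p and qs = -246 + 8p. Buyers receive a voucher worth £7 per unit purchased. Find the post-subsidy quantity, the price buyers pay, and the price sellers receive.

Pre-subsidy: 314 - 6p = -246 + 8p gives p* = 40, q* = 74.
With the rebate, buyers effectively pay pb = ps − 7, where ps is the price sellers receive.
Demand in terms of ps becomes qd = 314 − 6(ps − 7) = 356 - 6ps. Setting this equal to supply: 356 - 6ps = -246 + 8ps, so ps = 43.
Buyers pay pb = 43 − 7 = 36; q' = -246 + 8·43 = 98.

q' = 98; buyers pay £36; sellers receive £43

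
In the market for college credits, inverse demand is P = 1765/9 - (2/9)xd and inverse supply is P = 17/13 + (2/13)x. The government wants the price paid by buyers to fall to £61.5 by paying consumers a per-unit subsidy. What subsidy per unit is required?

At a buyer price of 61.5, quantity demanded is 882.5 − 4.5·61.5 = 605.75.
Sellers supply 605.75 only when they receive Ps = 17/13 + (2/13)·605.75 = 94.5.
s = Ps − Pb = 94.5 − 61.5 = 33.

Required subsidy s = £33 per unit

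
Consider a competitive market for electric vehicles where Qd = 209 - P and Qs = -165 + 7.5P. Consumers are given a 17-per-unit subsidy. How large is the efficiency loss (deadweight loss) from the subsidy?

Deadweight loss = 127.5

Pre-subsidy: 209 - P = -165 + 7.5P gives P* = 44, Q* = 165.
With the rebate, buyers effectively pay Pb = Ps − 17, where Ps is the price sellers receive.
Demand in terms of Ps becomes Qd = 209 − 1(Ps − 17) = 226 - Ps. Setting this equal to supply: 226 - Ps = -165 + 7.5Ps, so Ps = 46.
Buyers pay Pb = 46 − 17 = 29; Q' = -165 + 7.5·46 = 180.
The subsidy expands output by 180 − 165 = 15 past the efficient level; on those units the gap between marginal cost and willingness to pay runs from 0 up to 17.
DWL = ½ × 17 × 15 = 127.5.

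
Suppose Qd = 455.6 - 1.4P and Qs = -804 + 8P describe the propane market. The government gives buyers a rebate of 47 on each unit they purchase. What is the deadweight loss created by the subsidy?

Deadweight loss = 1316

Pre-subsidy: 455.6 - 1.4P = -804 + 8P gives P* = 134, Q* = 268.
With the rebate, buyers effectively pay Pb = Ps − 47, where Ps is the price sellers receive.
Demand in terms of Ps becomes Qd = 455.6 − 1.4(Ps − 47) = 521.4 - 1.4Ps. Setting this equal to supply: 521.4 - 1.4Ps = -804 + 8Ps, so Ps = 141.
Buyers pay Pb = 141 − 47 = 94; Q' = -804 + 8·141 = 324.
The subsidy expands output by 324 − 268 = 56 past the efficient level; on those units the gap between marginal cost and willingness to pay runs from 0 up to 47.
DWL = ½ × 47 × 56 = 1316.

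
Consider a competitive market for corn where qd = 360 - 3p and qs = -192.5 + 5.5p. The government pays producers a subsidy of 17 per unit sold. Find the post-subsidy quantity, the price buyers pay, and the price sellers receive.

q' = 198; buyers pay 54; sellers receive 71

Pre-subsidy: 360 - 3p = -192.5 + 5.5p gives p* = 65, q* = 165.
With the subsidy, sellers receive ps = pb + 17 for each unit, where pb is the price buyers pay.
Supply in terms of pb becomes qs = -192.5 + 5.5(pb + 17) = -99 + 5.5pb. Setting this equal to demand: 360 - 3pb = -99 + 5.5pb, so pb = 54.
Sellers receive ps = 54 + 17 = 71; q' = 360 − 3·54 = 198.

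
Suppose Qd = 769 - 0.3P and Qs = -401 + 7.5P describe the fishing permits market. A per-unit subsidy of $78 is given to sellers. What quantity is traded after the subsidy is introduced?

Q' = 746.5

Pre-subsidy: 769 - 0.3P = -401 + 7.5P gives P* = 150, Q* = 724.
With the subsidy, sellers receive Ps = Pb + 78 for each unit, where Pb is the price buyers pay.
Supply in terms of Pb becomes Qs = -401 + 7.5(Pb + 78) = 184 + 7.5Pb. Setting this equal to demand: 769 - 0.3Pb = 184 + 7.5Pb, so Pb = 75.
Sellers receive Ps = 75 + 78 = 153; Q' = 769 − 0.3·75 = 746.5.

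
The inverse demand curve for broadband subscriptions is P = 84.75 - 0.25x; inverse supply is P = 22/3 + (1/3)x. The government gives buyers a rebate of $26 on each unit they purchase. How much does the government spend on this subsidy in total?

Government cost = 32266/7

Pre-subsidy: 84.75 - 0.25x = 22/3 + (1/3)x gives x* = 929/7 and P* = 361/7.
With the rebate, buyers effectively pay Pb = Ps − 26, where Ps is the price sellers receive.
On the curves, Pb = 84.75 - 0.25x and Ps = 22/3 + (1/3)x; the wedge Ps − Pb = 26 gives 22/3 + (1/3)x − (84.75 - 0.25x) = 26, so x' = 1241/7.
Then Pb = 84.75 − 0.25·(1241/7) = 283/7 and Ps = 22/3 + (1/3)·(1241/7) = 465/7.
Government outlay = subsidy × quantity = 26 × 1241/7 = 32266/7.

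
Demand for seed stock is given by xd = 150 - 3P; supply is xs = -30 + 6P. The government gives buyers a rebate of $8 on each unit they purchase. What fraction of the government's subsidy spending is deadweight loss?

Pre-subsidy: 150 - 3P = -30 + 6P gives P* = 20, x* = 90.
With the rebate, buyers effectively pay Pb = Ps − 8, where Ps is the price sellers receive.
Demand in terms of Ps becomes xd = 150 − 3(Ps − 8) = 174 - 3Ps. Setting this equal to supply: 174 - 3Ps = -30 + 6Ps, so Ps = 68/3.
Buyers pay Pb = 68/3 − 8 = 44/3; x' = -30 + 6·(68/3) = 106.
ΔCS = ½(90 + 106)(20 − 44/3) = 1568/3; ΔPS = ½(90 + 106)(68/3 − 20) = 784/3.
Government spending = 8 × 106 = 848.
DWL = ½ × 8 × (106 − 90) = 64; fraction = 64 / 848 = 4/53.

DWL / government spending = 4/53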